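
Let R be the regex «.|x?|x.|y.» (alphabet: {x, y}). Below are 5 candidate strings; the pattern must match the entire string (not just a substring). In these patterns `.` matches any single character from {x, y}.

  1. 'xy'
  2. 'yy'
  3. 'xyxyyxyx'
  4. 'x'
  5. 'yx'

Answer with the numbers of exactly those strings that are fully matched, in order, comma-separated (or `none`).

1 → match
2 → match
3 → no match
4 → match
5 → match

1, 2, 4, 5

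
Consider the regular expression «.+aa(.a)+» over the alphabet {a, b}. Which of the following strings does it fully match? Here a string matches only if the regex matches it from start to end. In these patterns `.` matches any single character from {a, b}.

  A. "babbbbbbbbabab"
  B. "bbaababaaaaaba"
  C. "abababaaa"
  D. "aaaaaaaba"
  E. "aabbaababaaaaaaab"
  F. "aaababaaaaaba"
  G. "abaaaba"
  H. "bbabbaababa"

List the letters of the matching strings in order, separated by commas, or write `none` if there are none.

A → no match — must end with "a"
B → match
C → no match
D → match
E → no match — must end with "a"
F → match
G → match
H → match

B, D, F, G, H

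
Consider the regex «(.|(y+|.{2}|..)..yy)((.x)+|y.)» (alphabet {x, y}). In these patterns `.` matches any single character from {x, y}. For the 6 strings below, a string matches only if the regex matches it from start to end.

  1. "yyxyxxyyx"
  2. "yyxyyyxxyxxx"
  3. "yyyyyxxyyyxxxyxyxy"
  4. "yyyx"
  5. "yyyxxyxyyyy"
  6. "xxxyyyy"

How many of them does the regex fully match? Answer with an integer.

1 → no match
2 → match
3 → no match
4 → no match
5 → no match
6 → no match
Total matched: 1

1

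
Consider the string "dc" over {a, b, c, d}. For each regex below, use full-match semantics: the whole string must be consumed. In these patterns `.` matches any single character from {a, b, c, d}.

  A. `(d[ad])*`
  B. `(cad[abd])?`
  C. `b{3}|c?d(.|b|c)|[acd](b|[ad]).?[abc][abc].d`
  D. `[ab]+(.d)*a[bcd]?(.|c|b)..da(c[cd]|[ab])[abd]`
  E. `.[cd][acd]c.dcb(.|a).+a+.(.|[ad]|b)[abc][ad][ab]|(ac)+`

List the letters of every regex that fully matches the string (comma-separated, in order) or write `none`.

C

A → no match
B → no match
C → match
D → no match
E → no match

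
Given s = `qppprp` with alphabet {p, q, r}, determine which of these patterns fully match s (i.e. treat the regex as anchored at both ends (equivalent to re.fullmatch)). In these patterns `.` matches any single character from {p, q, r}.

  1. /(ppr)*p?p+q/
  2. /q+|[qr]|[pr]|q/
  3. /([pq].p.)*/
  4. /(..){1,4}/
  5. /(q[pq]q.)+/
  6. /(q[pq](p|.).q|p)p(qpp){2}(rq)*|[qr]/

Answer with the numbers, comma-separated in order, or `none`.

4

1 → no match — must end with `pq`
2 → no match
3 → no match
4 → match
5 → no match
6 → no match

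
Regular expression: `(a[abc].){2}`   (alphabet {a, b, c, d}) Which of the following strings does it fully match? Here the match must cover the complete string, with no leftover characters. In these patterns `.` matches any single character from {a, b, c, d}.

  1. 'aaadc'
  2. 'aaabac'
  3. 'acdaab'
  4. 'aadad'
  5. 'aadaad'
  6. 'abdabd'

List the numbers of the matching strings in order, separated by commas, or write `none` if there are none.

3, 5, 6

1 → no match
2 → no match
3 → match
4 → no match
5 → match
6 → match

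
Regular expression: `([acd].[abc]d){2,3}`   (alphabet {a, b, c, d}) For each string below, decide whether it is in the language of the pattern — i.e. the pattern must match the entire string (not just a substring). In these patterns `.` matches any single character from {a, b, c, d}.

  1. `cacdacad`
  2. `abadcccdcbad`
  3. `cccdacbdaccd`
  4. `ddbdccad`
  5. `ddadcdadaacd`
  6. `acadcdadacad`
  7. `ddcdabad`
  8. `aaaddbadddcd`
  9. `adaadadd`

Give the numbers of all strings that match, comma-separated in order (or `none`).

1, 2, 3, 4, 5, 6, 7, 8

1 → match
2 → match
3 → match
4 → match
5 → match
6 → match
7 → match
8 → match
9 → no match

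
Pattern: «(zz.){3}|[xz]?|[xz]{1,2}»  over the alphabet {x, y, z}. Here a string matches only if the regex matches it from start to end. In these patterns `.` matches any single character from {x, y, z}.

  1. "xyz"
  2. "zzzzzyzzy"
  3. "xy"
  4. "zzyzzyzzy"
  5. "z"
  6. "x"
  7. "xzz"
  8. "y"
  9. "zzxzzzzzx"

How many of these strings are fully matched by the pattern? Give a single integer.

1 → no match
2 → match
3 → no match
4 → match
5 → match
6 → match
7 → no match
8 → no match
9 → match
Total matched: 5

5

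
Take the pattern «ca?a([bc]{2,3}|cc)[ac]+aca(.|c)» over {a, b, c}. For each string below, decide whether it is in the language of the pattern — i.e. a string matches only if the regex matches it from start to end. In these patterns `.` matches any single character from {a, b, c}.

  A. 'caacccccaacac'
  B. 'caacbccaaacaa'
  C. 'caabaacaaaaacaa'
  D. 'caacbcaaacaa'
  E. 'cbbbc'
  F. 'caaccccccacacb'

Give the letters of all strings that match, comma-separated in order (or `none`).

A → match
B → match
C → no match
D → match
E → no match
F → no match

A, B, D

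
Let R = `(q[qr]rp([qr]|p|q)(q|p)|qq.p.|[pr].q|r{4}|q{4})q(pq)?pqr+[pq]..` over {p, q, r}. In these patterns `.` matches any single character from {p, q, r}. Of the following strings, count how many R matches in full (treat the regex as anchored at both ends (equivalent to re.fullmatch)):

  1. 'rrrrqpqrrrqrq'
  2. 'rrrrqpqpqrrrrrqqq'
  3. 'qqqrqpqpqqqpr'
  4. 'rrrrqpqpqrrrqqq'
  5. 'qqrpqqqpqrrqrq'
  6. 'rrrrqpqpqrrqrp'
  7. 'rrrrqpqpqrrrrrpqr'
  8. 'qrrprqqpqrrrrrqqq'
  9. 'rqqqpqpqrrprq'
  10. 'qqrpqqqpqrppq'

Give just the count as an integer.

1 → match
2 → match
3 → no match
4 → match
5 → match
6 → match
7 → match
8 → match
9 → match
10 → match
Total matched: 9

9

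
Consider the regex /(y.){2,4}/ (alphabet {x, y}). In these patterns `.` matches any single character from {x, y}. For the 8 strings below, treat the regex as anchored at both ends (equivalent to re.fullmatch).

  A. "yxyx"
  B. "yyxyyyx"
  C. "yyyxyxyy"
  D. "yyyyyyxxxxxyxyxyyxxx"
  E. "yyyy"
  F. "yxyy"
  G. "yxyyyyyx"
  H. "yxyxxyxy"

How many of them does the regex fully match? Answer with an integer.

A → match
B → no match
C → match
D → no match
E → match
F → match
G → match
H → no match
Total matched: 5

5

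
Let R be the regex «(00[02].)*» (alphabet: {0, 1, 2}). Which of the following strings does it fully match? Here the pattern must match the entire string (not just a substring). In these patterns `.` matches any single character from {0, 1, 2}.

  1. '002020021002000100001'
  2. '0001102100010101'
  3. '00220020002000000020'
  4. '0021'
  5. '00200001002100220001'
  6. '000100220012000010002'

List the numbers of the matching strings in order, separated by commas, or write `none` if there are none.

1 → no match
2 → no match
3 → match
4 → match
5 → match
6 → no match

3, 4, 5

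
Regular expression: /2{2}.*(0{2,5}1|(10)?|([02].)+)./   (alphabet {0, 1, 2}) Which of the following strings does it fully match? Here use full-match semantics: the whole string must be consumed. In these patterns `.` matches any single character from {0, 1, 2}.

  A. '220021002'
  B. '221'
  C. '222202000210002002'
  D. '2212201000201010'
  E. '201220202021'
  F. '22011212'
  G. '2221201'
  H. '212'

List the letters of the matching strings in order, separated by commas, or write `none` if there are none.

A, B, C, D, F, G

A → match
B → match
C → match
D → match
E → no match
F → match
G → match
H → no match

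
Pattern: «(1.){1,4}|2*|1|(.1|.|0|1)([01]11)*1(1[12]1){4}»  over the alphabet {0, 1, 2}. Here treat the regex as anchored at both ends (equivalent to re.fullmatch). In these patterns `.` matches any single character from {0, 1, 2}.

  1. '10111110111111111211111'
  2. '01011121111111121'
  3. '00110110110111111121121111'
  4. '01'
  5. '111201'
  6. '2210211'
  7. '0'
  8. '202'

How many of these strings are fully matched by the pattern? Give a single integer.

1 → no match
2 → no match
3 → match
4. '01' → no match
5. '111201' → no match
6. '2210211' → no match
7. '0' → no match
8. '202' → no match
Total matched: 1

1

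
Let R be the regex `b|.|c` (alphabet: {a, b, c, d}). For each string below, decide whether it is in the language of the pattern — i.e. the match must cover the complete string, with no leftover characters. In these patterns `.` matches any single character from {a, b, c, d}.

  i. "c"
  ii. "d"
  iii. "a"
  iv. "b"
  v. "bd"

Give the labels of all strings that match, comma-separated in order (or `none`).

i, ii, iii, iv

i → match
ii → match
iii → match
iv → match
v → no match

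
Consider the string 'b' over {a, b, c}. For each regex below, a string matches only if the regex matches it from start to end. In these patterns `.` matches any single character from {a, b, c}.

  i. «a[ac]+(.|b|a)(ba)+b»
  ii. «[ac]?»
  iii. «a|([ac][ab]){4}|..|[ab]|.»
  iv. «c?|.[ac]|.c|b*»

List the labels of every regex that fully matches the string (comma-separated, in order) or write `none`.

i → no match — must start with 'a'
ii → no match
iii → match
iv → match

iii, iv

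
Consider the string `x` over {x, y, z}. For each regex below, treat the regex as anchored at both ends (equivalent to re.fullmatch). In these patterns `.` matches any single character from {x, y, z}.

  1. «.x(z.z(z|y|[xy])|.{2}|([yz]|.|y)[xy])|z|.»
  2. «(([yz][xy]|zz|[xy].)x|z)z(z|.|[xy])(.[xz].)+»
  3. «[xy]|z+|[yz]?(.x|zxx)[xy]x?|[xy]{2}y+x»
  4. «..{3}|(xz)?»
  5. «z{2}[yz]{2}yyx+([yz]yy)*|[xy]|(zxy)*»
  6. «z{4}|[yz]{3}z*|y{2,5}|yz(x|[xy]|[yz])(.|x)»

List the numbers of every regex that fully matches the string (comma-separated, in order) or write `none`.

1 → match
2 → no match
3 → match
4 → no match
5 → match
6 → no match

1, 3, 5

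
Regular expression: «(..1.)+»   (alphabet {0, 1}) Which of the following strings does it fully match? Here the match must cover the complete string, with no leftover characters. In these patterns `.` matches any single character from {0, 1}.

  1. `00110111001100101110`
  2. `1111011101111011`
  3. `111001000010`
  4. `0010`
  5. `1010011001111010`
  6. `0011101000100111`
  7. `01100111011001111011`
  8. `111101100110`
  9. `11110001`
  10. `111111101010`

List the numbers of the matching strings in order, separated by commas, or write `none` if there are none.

1 → match
2 → match
3. `111001000010` → no match
4. `0010` → match
5 → match
6 → match
7 → match
8. `111101100110` → match
9. `11110001` → no match
10. `111111101010` → match

1, 2, 4, 5, 6, 7, 8, 10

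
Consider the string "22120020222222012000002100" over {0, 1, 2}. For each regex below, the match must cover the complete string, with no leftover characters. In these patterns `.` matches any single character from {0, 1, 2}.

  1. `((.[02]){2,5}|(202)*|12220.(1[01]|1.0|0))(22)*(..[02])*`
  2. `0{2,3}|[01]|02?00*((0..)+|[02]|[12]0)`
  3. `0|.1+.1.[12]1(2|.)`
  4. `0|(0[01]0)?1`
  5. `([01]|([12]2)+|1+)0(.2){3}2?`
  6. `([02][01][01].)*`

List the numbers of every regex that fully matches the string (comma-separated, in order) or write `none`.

1

1 → match
2 → no match
3 → no match
4 → no match
5 → no match
6 → no match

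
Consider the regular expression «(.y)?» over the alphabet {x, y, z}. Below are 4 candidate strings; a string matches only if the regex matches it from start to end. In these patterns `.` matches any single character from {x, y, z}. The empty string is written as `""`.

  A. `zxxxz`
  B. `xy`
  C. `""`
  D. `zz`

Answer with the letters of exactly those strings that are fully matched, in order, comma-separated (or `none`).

B, C

A. `zxxxz` → no match
B. `xy` → match
C. `""` → match
D. `zz` → no match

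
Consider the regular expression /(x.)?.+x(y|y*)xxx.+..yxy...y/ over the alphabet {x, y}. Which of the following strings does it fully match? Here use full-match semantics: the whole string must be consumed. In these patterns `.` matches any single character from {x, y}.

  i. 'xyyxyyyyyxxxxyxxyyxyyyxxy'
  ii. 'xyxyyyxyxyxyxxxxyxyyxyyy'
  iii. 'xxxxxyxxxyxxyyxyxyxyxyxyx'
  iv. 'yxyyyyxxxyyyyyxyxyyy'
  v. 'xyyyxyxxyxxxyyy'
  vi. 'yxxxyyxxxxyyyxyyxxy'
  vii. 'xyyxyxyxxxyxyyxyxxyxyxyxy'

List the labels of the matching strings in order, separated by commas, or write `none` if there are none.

i → no match
ii → no match
iii → no match — must end with 'y'
iv → match
v → no match
vi → match
vii → match

iv, vi, vii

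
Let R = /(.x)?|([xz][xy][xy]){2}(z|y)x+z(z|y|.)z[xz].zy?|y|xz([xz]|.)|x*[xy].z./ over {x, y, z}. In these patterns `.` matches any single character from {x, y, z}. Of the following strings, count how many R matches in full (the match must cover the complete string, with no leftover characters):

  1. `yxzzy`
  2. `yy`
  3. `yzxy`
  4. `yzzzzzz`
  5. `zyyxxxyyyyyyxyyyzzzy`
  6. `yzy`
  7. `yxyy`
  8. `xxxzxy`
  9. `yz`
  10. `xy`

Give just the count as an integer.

0

1. `yxzzy` → no match
2. `yy` → no match
3. `yzxy` → no match
4. `yzzzzzz` → no match
5 → no match
6. `yzy` → no match
7. `yxyy` → no match
8. `xxxzxy` → no match
9. `yz` → no match
10. `xy` → no match
Total matched: 0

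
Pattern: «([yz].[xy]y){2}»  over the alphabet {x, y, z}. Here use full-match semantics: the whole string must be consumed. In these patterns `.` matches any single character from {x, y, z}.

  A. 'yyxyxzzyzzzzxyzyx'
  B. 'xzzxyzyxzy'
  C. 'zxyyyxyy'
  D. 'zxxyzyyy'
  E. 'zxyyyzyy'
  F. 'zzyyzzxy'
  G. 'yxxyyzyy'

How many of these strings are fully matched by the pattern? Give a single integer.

5

A → no match — must end with 'y'
B → no match
C → match
D → match
E → match
F → match
G → match
Total matched: 5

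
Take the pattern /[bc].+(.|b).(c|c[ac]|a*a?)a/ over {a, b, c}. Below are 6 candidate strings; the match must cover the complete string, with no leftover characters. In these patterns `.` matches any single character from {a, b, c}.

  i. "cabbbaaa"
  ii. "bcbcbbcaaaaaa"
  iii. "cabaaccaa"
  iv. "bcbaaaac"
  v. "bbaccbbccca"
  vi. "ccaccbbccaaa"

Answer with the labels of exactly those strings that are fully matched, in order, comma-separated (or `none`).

i, ii, iii, v, vi

i → match
ii → match
iii → match
iv → no match — must end with "a"
v → match
vi → match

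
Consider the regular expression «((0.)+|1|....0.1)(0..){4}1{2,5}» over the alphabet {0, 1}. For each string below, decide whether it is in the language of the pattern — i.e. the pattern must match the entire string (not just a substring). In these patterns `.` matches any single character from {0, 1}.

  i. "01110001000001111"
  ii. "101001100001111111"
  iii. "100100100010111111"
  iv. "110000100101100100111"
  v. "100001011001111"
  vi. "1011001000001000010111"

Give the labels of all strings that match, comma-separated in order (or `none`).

ii, iv, vi

i → no match
ii → match
iii → no match
iv → match
v → no match
vi → match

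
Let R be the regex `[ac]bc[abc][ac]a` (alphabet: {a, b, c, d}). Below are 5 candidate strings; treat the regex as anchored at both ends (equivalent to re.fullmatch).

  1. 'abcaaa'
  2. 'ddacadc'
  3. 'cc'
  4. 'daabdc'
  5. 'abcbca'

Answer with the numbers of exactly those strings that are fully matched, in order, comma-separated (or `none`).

1. 'abcaaa' → match
2. 'ddacadc' → no match — must end with 'a'
3. 'cc' → no match — must end with 'a'
4. 'daabdc' → no match — must end with 'a'
5. 'abcbca' → match

1, 5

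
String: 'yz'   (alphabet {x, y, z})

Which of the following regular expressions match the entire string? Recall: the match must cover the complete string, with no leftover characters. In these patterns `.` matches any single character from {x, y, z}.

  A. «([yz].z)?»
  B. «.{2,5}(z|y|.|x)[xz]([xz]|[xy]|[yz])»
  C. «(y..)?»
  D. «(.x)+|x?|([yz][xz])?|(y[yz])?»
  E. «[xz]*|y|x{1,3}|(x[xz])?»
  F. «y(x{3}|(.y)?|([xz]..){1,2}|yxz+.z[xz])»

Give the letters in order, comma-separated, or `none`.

D

A → no match
B → no match
C → no match
D → match
E → no match
F → no match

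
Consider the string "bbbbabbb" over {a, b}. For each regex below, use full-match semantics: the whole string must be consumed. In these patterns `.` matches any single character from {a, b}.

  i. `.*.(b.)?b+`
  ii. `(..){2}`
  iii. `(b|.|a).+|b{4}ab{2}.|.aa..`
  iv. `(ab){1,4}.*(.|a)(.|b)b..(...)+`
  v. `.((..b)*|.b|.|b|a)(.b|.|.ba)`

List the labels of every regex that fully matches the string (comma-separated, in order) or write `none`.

i → match
ii → no match
iii → match
iv → no match — must start with "ab"
v → match

i, iii, v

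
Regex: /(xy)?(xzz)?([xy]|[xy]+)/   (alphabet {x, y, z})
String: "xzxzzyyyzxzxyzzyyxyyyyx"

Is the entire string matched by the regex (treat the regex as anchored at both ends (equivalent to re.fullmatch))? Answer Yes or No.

No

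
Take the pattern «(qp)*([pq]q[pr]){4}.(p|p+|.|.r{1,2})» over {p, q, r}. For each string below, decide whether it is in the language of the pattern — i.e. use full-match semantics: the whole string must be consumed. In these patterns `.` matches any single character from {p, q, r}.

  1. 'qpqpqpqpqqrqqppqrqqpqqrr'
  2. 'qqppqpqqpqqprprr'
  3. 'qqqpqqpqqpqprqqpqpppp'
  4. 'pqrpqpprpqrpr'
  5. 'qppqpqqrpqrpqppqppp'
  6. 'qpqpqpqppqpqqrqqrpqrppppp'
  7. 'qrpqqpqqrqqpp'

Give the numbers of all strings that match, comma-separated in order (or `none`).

1 → match
2 → match
3 → no match
4 → no match
5 → no match
6 → match
7 → no match

1, 2, 6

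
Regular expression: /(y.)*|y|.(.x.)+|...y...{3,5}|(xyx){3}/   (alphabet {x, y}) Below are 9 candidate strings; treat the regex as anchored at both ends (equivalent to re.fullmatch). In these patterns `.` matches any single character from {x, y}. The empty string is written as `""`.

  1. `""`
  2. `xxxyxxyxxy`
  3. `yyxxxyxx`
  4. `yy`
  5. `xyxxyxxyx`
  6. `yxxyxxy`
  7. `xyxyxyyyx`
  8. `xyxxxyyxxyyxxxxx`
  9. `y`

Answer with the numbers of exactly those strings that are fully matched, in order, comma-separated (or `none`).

1, 2, 4, 5, 6, 7, 9

1 → match
2 → match
3 → no match
4 → match
5 → match
6 → match
7 → match
8 → no match
9 → match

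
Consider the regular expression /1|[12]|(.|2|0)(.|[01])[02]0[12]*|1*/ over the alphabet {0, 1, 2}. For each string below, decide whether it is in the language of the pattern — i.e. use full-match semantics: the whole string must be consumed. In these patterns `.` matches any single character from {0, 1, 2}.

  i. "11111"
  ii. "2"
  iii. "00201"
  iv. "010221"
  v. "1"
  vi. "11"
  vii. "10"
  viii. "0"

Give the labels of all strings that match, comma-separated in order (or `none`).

i, ii, iii, v, vi

i → match
ii → match
iii → match
iv → no match
v → match
vi → match
vii → no match
viii → no match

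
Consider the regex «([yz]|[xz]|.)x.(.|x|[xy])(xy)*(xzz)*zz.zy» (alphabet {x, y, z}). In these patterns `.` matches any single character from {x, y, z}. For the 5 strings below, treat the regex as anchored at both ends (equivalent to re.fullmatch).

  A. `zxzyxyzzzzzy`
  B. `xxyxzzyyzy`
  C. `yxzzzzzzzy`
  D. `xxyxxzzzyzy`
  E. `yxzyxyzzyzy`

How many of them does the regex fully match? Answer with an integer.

1

A. `zxzyxyzzzzzy` → no match
B. `xxyxzzyyzy` → no match
C. `yxzzzzzzzy` → no match
D. `xxyxxzzzyzy` → no match
E. `yxzyxyzzyzy` → match
Total matched: 1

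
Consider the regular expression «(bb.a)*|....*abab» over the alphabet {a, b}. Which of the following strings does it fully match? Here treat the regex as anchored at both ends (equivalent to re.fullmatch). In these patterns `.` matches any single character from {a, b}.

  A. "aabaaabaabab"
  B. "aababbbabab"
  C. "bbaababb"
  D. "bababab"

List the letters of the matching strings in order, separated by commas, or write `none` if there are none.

A, B, D

A. "aabaaabaabab" → match
B. "aababbbabab" → match
C. "bbaababb" → no match
D. "bababab" → match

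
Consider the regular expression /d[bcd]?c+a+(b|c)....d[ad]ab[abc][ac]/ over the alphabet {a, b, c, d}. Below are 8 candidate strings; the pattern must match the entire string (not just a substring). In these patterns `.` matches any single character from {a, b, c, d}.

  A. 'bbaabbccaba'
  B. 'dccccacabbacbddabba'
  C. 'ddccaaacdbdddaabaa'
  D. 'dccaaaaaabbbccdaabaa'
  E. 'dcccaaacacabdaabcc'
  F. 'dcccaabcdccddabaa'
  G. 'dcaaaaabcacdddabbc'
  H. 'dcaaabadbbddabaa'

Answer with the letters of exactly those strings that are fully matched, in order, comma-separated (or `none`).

A → no match — must start with 'd'
B → no match
C → match
D → match
E → match
F → match
G → match
H → match

C, D, E, F, G, H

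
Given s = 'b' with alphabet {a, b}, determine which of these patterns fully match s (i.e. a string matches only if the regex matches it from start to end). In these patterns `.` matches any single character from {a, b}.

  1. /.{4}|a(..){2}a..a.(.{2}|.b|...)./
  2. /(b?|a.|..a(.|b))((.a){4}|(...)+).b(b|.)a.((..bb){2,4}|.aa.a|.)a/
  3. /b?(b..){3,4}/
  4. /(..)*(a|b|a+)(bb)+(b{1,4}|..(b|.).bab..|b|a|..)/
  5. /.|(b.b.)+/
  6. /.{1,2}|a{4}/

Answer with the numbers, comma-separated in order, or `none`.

1 → no match
2 → no match — must end with 'a'
3 → no match
4 → no match
5 → match
6 → match

5, 6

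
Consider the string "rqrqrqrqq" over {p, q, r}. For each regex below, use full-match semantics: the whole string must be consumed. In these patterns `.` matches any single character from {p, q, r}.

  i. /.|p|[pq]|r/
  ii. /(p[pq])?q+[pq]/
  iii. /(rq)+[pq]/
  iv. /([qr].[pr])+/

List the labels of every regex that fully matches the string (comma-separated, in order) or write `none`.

iii

i → no match
ii → no match
iii → match
iv → no match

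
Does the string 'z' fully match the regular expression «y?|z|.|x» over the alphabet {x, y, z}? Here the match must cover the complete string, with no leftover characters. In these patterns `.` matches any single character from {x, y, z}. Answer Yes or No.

Yes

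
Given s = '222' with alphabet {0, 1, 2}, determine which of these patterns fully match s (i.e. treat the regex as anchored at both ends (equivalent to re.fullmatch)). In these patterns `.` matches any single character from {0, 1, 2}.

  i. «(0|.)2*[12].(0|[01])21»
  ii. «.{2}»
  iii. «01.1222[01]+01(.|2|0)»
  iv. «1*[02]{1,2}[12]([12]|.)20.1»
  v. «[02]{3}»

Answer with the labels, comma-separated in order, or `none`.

i → no match — must end with '21'
ii → no match
iii → no match — must start with '01'
iv → no match — must end with '1'
v → match

v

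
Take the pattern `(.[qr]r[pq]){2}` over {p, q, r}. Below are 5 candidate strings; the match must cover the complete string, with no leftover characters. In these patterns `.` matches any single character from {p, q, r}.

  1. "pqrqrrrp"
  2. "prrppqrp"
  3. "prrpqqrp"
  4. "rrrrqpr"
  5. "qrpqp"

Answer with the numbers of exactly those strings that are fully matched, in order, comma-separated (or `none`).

1 → match
2 → match
3 → match
4 → no match
5 → no match

1, 2, 3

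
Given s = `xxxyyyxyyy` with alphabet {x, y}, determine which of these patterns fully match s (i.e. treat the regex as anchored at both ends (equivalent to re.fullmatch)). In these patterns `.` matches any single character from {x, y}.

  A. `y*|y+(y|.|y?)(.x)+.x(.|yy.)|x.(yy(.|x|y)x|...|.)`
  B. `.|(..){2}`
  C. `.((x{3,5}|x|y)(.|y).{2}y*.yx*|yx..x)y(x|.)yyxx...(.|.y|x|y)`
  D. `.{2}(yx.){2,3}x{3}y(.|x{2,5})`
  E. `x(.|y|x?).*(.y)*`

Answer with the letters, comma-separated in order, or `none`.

A → no match
B → no match
C → no match
D → no match
E → match

E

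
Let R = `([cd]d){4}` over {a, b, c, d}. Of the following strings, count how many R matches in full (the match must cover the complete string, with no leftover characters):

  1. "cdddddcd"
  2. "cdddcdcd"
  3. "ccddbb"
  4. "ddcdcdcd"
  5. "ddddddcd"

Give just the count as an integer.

4

1 → match
2 → match
3 → no match — must end with "d"
4 → match
5 → match
Total matched: 4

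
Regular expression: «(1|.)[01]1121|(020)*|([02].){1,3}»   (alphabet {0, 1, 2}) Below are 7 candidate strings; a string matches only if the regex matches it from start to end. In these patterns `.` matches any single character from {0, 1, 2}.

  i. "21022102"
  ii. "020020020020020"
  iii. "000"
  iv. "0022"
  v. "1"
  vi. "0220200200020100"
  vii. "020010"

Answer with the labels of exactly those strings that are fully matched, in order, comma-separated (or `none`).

i → no match
ii → match
iii → no match
iv → match
v → no match
vi → no match
vii → no match

ii, iv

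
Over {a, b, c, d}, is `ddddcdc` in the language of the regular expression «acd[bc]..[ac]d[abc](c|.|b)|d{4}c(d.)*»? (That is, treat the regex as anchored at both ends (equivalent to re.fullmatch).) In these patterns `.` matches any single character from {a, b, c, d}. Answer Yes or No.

Yes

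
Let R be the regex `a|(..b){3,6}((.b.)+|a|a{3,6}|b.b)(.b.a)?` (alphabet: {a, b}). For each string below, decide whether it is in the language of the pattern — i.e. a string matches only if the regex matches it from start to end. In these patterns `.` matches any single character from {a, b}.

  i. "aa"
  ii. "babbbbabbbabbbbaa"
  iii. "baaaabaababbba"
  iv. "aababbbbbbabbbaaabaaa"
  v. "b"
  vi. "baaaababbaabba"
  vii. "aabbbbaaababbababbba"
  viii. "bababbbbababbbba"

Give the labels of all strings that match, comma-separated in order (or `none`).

none

i → no match
ii → no match
iii → no match
iv → no match
v → no match
vi → no match
vii → no match
viii → no match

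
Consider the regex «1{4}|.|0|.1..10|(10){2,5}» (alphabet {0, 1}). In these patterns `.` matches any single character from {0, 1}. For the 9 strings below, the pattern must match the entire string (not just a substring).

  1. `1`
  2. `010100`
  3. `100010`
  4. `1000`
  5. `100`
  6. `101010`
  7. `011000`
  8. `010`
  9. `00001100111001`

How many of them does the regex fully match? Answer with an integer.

2

1. `1` → match
2. `010100` → no match
3. `100010` → no match
4. `1000` → no match
5. `100` → no match
6. `101010` → match
7. `011000` → no match
8. `010` → no match
9 → no match
Total matched: 2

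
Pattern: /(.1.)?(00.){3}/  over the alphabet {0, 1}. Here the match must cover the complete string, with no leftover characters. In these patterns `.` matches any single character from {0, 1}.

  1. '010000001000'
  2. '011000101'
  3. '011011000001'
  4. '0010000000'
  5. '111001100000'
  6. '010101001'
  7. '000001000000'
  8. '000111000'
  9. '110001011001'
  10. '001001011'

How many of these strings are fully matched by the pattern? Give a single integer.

1 → match
2 → no match
3 → no match
4 → no match
5 → no match
6 → no match
7 → no match
8 → no match
9 → no match
10 → no match
Total matched: 1

1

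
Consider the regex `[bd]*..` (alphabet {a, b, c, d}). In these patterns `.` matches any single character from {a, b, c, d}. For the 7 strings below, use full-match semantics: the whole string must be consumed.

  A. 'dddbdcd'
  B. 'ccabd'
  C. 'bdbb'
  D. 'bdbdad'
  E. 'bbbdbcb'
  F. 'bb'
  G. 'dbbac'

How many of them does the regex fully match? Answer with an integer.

A → match
B → no match
C → match
D → match
E → match
F → match
G → match
Total matched: 6

6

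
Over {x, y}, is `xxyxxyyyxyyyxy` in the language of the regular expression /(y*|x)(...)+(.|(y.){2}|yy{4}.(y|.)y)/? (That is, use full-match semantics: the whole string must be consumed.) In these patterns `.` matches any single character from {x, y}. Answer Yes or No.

Yes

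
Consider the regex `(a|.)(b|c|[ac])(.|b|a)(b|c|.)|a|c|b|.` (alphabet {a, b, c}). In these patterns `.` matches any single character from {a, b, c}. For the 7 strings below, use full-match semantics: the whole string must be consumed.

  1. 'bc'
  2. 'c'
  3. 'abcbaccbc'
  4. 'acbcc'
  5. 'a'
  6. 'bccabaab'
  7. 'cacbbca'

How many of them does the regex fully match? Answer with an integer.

2

1 → no match
2 → match
3 → no match
4 → no match
5 → match
6 → no match
7 → no match
Total matched: 2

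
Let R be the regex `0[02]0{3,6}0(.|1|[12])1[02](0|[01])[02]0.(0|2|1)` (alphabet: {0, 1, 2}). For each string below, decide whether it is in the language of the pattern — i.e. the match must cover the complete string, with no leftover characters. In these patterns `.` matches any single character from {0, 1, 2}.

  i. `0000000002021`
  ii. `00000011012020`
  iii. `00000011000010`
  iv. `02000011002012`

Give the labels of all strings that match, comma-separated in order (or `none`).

i → no match
ii → match
iii → match
iv → match

ii, iii, iv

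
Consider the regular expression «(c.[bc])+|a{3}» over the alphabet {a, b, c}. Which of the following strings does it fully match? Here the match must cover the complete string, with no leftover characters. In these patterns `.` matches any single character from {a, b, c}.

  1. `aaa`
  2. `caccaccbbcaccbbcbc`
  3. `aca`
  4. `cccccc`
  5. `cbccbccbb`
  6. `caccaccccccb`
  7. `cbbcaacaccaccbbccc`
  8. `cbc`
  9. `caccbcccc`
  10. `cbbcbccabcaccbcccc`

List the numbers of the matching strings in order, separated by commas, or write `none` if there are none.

1 → match
2 → match
3 → no match
4 → match
5 → match
6 → match
7 → no match
8 → match
9 → match
10 → match

1, 2, 4, 5, 6, 8, 9, 10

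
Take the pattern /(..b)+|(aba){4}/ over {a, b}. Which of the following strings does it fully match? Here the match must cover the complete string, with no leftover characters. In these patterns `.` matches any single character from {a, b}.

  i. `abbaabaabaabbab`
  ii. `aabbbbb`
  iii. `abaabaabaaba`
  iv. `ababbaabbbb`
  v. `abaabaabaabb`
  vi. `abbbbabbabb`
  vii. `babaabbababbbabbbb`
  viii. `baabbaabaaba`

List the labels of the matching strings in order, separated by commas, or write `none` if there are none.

i → match
ii → no match
iii → match
iv → no match
v → no match
vi → no match
vii → match
viii → no match

i, iii, vii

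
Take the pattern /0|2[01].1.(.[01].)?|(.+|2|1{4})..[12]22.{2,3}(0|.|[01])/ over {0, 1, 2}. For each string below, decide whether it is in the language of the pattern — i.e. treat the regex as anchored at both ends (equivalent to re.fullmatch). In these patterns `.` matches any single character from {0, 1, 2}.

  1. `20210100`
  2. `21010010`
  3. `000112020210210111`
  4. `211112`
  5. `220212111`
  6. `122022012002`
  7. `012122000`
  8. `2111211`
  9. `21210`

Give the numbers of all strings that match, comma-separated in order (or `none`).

1 → match
2 → match
3 → no match
4 → no match
5 → no match
6 → no match
7 → match
8 → no match
9 → match

1, 2, 7, 9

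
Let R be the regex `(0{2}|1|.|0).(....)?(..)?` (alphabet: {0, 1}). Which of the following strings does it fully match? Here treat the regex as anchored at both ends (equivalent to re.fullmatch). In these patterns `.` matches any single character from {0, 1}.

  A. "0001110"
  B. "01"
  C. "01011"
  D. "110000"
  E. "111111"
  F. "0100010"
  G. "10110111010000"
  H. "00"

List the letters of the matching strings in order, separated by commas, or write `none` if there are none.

A → match
B → match
C → no match
D → match
E → match
F → no match
G → no match
H → match

A, B, D, E, H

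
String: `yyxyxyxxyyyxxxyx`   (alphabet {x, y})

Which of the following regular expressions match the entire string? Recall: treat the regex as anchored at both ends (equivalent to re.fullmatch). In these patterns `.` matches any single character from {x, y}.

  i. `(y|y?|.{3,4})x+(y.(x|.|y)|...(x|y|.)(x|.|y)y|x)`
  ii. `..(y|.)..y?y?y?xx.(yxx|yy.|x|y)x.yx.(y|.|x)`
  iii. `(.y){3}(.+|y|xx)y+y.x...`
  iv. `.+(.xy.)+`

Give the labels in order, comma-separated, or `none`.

i → no match
ii → no match
iii → match
iv → match

iii, iv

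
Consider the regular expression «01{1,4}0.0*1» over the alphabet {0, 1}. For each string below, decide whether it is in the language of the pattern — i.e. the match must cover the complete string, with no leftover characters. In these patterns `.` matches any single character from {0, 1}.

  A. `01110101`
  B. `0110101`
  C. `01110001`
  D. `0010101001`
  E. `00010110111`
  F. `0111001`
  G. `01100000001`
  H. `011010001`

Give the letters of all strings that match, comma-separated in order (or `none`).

A → match
B → match
C → match
D → no match — must start with `01`
E → no match — must start with `01`
F → match
G → match
H → match

A, B, C, F, G, H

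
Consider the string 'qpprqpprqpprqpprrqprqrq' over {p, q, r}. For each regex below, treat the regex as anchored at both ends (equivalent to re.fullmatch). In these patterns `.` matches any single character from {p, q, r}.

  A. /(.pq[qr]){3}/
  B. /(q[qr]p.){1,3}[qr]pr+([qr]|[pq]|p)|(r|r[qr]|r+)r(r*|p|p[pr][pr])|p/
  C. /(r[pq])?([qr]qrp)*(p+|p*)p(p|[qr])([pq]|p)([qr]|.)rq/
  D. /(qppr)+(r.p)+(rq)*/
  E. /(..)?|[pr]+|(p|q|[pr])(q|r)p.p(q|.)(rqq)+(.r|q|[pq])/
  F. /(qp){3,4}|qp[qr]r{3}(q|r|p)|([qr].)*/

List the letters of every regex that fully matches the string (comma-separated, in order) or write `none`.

D

A → no match
B → no match
C → no match
D → match
E → no match
F → no match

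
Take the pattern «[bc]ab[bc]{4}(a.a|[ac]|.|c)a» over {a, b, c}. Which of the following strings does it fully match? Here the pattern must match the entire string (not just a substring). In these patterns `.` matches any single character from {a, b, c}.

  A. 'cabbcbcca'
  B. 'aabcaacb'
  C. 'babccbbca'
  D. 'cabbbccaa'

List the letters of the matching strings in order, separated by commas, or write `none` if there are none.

A → match
B → no match — must end with 'a'
C → match
D → match

A, C, D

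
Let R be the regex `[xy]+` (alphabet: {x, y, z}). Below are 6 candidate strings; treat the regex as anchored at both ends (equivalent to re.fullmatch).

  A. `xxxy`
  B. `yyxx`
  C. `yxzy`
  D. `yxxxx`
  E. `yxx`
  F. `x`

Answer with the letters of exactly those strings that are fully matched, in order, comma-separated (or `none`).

A, B, D, E, F

A → match
B → match
C → no match
D → match
E → match
F → match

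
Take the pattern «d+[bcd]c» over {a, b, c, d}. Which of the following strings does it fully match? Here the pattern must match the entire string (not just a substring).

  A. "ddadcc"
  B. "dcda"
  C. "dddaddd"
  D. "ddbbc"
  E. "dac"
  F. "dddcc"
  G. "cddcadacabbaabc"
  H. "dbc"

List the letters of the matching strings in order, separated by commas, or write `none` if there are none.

A → no match
B → no match — must end with "c"
C → no match — must end with "c"
D → no match
E → no match
F → match
G → no match — must start with "d"
H → match

F, H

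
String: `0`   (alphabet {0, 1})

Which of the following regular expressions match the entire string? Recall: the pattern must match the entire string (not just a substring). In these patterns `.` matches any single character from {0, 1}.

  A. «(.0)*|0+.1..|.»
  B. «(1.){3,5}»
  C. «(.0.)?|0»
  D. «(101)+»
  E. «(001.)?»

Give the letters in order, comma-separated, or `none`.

A → match
B → no match — must start with `1`
C → match
D → no match — must start with `101`
E → no match

A, C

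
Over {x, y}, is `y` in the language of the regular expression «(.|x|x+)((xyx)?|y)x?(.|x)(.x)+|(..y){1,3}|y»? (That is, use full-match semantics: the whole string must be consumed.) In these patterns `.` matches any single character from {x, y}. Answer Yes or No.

Yes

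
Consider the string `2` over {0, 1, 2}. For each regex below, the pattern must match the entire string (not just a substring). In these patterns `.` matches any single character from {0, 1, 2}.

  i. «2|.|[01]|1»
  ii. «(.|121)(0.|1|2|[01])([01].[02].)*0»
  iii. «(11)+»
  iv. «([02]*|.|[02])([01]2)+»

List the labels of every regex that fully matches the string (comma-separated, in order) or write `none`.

i → match
ii → no match — must end with `0`
iii → no match — must start with `11`
iv → no match

i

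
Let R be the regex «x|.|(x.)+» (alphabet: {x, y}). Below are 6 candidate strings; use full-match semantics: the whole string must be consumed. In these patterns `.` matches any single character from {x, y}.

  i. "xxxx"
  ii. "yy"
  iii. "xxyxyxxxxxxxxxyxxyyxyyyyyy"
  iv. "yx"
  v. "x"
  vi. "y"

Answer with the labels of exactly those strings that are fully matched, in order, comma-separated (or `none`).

i → match
ii → no match
iii → no match
iv → no match
v → match
vi → match

i, v, vi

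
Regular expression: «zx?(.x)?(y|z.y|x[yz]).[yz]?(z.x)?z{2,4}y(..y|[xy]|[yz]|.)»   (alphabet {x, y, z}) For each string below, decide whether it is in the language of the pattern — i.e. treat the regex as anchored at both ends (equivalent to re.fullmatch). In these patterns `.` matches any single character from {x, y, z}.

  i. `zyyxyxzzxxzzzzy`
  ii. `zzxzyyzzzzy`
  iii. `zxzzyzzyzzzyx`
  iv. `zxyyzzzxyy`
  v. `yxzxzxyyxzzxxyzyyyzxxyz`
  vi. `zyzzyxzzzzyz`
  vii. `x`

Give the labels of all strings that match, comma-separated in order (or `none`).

i → no match
ii → no match
iii → no match
iv → no match
v → no match — must start with `z`
vi → match
vii → no match — must start with `z`

vi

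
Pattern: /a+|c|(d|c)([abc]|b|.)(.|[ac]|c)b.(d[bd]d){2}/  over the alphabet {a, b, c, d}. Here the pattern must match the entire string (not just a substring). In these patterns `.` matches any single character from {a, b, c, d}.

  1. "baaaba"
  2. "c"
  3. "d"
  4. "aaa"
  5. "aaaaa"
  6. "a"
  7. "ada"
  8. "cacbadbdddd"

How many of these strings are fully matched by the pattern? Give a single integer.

1 → no match
2 → match
3 → no match
4 → match
5 → match
6 → match
7 → no match
8 → match
Total matched: 5

5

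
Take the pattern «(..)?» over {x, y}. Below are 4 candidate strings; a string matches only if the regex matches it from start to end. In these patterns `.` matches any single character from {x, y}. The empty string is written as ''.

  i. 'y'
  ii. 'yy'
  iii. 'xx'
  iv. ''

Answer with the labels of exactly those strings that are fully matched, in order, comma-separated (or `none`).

i → no match
ii → match
iii → match
iv → match

ii, iii, iv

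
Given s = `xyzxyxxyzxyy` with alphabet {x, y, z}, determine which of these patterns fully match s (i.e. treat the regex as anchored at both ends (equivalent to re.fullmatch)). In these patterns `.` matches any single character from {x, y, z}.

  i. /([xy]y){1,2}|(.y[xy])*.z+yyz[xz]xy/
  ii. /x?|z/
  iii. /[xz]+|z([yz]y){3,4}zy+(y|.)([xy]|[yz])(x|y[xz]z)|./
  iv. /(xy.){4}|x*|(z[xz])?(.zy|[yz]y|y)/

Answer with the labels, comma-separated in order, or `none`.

i → no match
ii → no match
iii → no match
iv → match

iv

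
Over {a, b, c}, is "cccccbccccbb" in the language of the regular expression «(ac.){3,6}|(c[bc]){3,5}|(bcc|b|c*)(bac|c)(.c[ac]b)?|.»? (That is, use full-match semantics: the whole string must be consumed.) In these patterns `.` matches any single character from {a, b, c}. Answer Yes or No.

No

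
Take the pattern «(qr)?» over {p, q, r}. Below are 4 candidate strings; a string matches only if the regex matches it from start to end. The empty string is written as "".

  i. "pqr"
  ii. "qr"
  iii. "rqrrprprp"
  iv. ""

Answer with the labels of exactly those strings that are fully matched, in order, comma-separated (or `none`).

ii, iv

i. "pqr" → no match
ii. "qr" → match
iii. "rqrrprprp" → no match
iv. "" → match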